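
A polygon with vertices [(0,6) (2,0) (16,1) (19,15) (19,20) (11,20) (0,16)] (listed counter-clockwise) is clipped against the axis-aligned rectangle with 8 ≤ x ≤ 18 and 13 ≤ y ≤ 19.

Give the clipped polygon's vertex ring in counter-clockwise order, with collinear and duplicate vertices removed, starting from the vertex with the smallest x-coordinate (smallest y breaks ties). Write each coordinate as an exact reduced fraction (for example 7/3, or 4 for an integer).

Clipped polygon: [(8,13) (18,13) (18,19) (33/4,19) (8,208/11)]

1. After x ≥ 8: [(8,3/7) (16,1) (19,15) (19,20) (11,20) (8,208/11)]
2. After x ≤ 18: [(8,3/7) (16,1) (18,31/3) (18,20) (11,20) (8,208/11)]
3. After y ≥ 13: [(8,13) (18,13) (18,20) (11,20) (8,208/11)]
4. After y ≤ 19: [(8,13) (18,13) (18,19) (33/4,19) (8,208/11)]
5. Canonical ring: [(8,13) (18,13) (18,19) (33/4,19) (8,208/11)]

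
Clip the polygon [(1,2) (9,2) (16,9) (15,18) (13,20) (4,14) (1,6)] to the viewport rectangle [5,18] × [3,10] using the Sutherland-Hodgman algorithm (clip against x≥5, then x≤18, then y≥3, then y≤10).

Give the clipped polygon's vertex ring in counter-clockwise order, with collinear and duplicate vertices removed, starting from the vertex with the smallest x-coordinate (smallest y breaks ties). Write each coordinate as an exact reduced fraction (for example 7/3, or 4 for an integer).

Clipped polygon: [(5,3) (10,3) (16,9) (143/9,10) (5,10)]

1. After x ≥ 5: [(5,2) (9,2) (16,9) (15,18) (13,20) (5,44/3)]
2. After x ≤ 18: [(5,2) (9,2) (16,9) (15,18) (13,20) (5,44/3)]
3. After y ≥ 3: [(5,3) (10,3) (16,9) (15,18) (13,20) (5,44/3)]
4. After y ≤ 10: [(5,10) (5,3) (10,3) (16,9) (143/9,10)]
5. Canonical ring: [(5,3) (10,3) (16,9) (143/9,10) (5,10)]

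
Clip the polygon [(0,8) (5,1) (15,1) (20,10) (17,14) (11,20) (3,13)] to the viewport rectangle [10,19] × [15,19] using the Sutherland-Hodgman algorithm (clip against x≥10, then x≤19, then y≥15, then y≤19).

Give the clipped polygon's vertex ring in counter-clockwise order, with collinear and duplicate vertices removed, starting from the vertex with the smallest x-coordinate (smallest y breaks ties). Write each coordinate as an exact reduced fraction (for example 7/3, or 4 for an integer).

Clipped polygon: [(10,15) (16,15) (12,19) (10,19)]

1. After x ≥ 10: [(10,1) (15,1) (20,10) (17,14) (11,20) (10,153/8)]
2. After x ≤ 19: [(10,1) (15,1) (19,41/5) (19,34/3) (17,14) (11,20) (10,153/8)]
3. After y ≥ 15: [(10,15) (16,15) (11,20) (10,153/8)]
4. After y ≤ 19: [(10,19) (10,15) (16,15) (12,19)]
5. Canonical ring: [(10,15) (16,15) (12,19) (10,19)]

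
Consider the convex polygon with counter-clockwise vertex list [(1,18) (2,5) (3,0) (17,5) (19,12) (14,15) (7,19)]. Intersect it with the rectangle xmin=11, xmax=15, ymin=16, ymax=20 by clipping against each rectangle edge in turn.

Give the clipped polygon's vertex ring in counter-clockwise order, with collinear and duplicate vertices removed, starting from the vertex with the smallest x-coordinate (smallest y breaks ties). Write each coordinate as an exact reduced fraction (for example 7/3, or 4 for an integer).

Clipped polygon: [(11,16) (49/4,16) (11,117/7)]

1. After x ≥ 11: [(11,20/7) (17,5) (19,12) (14,15) (11,117/7)]
2. After x ≤ 15: [(11,20/7) (15,30/7) (15,72/5) (14,15) (11,117/7)]
3. After y ≥ 16: [(11,16) (49/4,16) (11,117/7)]
4. After y ≤ 20: [(11,16) (49/4,16) (11,117/7)]
5. Canonical ring: [(11,16) (49/4,16) (11,117/7)]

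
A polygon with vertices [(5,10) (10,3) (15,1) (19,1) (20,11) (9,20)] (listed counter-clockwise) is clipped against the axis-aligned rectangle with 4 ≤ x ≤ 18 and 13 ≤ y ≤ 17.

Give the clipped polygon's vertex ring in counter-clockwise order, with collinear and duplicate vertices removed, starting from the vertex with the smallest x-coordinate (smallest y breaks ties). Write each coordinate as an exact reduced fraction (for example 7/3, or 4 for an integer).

Clipped polygon: [(31/5,13) (158/9,13) (38/3,17) (39/5,17)]

1. After x ≥ 4: [(5,10) (10,3) (15,1) (19,1) (20,11) (9,20)]
2. After x ≤ 18: [(5,10) (10,3) (15,1) (18,1) (18,139/11) (9,20)]
3. After y ≥ 13: [(31/5,13) (158/9,13) (9,20)]
4. After y ≤ 17: [(39/5,17) (31/5,13) (158/9,13) (38/3,17)]
5. Canonical ring: [(31/5,13) (158/9,13) (38/3,17) (39/5,17)]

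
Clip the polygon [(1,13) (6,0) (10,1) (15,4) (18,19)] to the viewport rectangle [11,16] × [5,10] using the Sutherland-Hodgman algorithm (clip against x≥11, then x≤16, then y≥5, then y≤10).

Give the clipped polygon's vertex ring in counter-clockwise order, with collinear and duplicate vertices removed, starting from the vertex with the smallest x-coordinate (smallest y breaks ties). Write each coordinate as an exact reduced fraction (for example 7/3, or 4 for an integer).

Clipped polygon: [(11,5) (76/5,5) (16,9) (16,10) (11,10)]

1. After x ≥ 11: [(11,281/17) (11,8/5) (15,4) (18,19)]
2. After x ≤ 16: [(16,311/17) (11,281/17) (11,8/5) (15,4) (16,9)]
3. After y ≥ 5: [(16,311/17) (11,281/17) (11,5) (76/5,5) (16,9)]
4. After y ≤ 10: [(16,10) (11,10) (11,5) (76/5,5) (16,9)]
5. Canonical ring: [(11,5) (76/5,5) (16,9) (16,10) (11,10)]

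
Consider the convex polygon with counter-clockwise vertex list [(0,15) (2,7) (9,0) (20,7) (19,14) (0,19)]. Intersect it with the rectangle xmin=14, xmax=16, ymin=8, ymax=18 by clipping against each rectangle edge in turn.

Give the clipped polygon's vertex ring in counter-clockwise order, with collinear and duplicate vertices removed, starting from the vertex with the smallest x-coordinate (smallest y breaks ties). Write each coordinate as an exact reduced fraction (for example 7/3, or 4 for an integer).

Clipped polygon: [(14,8) (16,8) (16,281/19) (14,291/19)]

1. After x ≥ 14: [(14,35/11) (20,7) (19,14) (14,291/19)]
2. After x ≤ 16: [(14,35/11) (16,49/11) (16,281/19) (14,291/19)]
3. After y ≥ 8: [(14,8) (16,8) (16,281/19) (14,291/19)]
4. After y ≤ 18: [(14,8) (16,8) (16,281/19) (14,291/19)]
5. Canonical ring: [(14,8) (16,8) (16,281/19) (14,291/19)]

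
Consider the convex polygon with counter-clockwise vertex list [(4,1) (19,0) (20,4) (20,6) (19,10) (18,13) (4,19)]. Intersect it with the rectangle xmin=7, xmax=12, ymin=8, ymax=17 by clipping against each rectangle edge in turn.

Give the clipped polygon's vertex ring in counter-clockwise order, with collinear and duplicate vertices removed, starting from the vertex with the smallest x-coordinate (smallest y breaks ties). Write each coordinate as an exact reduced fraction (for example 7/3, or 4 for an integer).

1. After x ≥ 7: [(7,4/5) (19,0) (20,4) (20,6) (19,10) (18,13) (7,124/7)]
2. After x ≤ 12: [(7,4/5) (12,7/15) (12,109/7) (7,124/7)]
3. After y ≥ 8: [(7,8) (12,8) (12,109/7) (7,124/7)]
4. After y ≤ 17: [(7,17) (7,8) (12,8) (12,109/7) (26/3,17)]
5. Canonical ring: [(7,8) (12,8) (12,109/7) (26/3,17) (7,17)]

Clipped polygon: [(7,8) (12,8) (12,109/7) (26/3,17) (7,17)]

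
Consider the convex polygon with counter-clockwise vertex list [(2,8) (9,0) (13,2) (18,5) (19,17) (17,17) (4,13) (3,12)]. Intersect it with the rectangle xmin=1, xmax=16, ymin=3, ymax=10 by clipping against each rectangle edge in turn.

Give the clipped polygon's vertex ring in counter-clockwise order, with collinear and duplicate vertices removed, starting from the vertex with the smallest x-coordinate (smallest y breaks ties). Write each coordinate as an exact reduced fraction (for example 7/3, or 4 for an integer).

1. After x ≥ 1: [(2,8) (9,0) (13,2) (18,5) (19,17) (17,17) (4,13) (3,12)]
2. After x ≤ 16: [(2,8) (9,0) (13,2) (16,19/5) (16,217/13) (4,13) (3,12)]
3. After y ≥ 3: [(2,8) (51/8,3) (44/3,3) (16,19/5) (16,217/13) (4,13) (3,12)]
4. After y ≤ 10: [(5/2,10) (2,8) (51/8,3) (44/3,3) (16,19/5) (16,10)]
5. Canonical ring: [(2,8) (51/8,3) (44/3,3) (16,19/5) (16,10) (5/2,10)]

Clipped polygon: [(2,8) (51/8,3) (44/3,3) (16,19/5) (16,10) (5/2,10)]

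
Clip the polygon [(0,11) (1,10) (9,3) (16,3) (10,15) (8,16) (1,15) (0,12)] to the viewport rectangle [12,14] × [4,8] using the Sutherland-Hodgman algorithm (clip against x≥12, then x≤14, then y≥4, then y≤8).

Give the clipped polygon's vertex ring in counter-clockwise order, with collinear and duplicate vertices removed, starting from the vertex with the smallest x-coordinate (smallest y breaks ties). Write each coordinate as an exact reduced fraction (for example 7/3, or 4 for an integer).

Clipped polygon: [(12,4) (14,4) (14,7) (27/2,8) (12,8)]

1. After x ≥ 12: [(12,3) (16,3) (12,11)]
2. After x ≤ 14: [(12,3) (14,3) (14,7) (12,11)]
3. After y ≥ 4: [(12,4) (14,4) (14,7) (12,11)]
4. After y ≤ 8: [(12,8) (12,4) (14,4) (14,7) (27/2,8)]
5. Canonical ring: [(12,4) (14,4) (14,7) (27/2,8) (12,8)]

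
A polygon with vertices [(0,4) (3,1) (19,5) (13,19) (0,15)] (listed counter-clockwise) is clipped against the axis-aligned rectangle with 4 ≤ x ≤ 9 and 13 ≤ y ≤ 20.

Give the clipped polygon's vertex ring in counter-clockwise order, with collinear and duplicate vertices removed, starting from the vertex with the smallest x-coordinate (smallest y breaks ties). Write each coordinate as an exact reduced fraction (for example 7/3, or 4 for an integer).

1. After x ≥ 4: [(4,5/4) (19,5) (13,19) (4,211/13)]
2. After x ≤ 9: [(4,5/4) (9,5/2) (9,231/13) (4,211/13)]
3. After y ≥ 13: [(4,13) (9,13) (9,231/13) (4,211/13)]
4. After y ≤ 20: [(4,13) (9,13) (9,231/13) (4,211/13)]
5. Canonical ring: [(4,13) (9,13) (9,231/13) (4,211/13)]

Clipped polygon: [(4,13) (9,13) (9,231/13) (4,211/13)]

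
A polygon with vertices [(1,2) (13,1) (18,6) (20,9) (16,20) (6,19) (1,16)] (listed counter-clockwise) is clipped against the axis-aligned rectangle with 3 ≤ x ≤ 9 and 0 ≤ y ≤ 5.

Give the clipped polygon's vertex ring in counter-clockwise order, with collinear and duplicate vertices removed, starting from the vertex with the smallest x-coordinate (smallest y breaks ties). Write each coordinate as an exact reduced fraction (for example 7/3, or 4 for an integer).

1. After x ≥ 3: [(3,11/6) (13,1) (18,6) (20,9) (16,20) (6,19) (3,86/5)]
2. After x ≤ 9: [(3,11/6) (9,4/3) (9,193/10) (6,19) (3,86/5)]
3. After y ≥ 0: [(3,11/6) (9,4/3) (9,193/10) (6,19) (3,86/5)]
4. After y ≤ 5: [(3,5) (3,11/6) (9,4/3) (9,5)]
5. Canonical ring: [(3,11/6) (9,4/3) (9,5) (3,5)]

Clipped polygon: [(3,11/6) (9,4/3) (9,5) (3,5)]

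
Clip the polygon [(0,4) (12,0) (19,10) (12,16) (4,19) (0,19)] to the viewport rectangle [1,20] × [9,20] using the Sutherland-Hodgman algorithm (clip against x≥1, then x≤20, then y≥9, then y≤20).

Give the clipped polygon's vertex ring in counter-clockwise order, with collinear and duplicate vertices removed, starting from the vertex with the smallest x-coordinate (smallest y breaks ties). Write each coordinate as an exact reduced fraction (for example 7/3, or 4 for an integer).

Clipped polygon: [(1,9) (183/10,9) (19,10) (12,16) (4,19) (1,19)]

1. After x ≥ 1: [(1,11/3) (12,0) (19,10) (12,16) (4,19) (1,19)]
2. After x ≤ 20: [(1,11/3) (12,0) (19,10) (12,16) (4,19) (1,19)]
3. After y ≥ 9: [(1,9) (183/10,9) (19,10) (12,16) (4,19) (1,19)]
4. After y ≤ 20: [(1,9) (183/10,9) (19,10) (12,16) (4,19) (1,19)]
5. Canonical ring: [(1,9) (183/10,9) (19,10) (12,16) (4,19) (1,19)]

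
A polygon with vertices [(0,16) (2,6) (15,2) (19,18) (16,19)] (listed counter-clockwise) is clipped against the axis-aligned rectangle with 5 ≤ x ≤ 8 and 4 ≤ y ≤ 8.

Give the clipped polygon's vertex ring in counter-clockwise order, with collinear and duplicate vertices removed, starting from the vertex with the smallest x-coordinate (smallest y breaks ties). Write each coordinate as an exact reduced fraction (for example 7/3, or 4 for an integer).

Clipped polygon: [(5,66/13) (8,54/13) (8,8) (5,8)]

1. After x ≥ 5: [(5,271/16) (5,66/13) (15,2) (19,18) (16,19)]
2. After x ≤ 8: [(8,35/2) (5,271/16) (5,66/13) (8,54/13)]
3. After y ≥ 4: [(8,35/2) (5,271/16) (5,66/13) (8,54/13)]
4. After y ≤ 8: [(8,8) (5,8) (5,66/13) (8,54/13)]
5. Canonical ring: [(5,66/13) (8,54/13) (8,8) (5,8)]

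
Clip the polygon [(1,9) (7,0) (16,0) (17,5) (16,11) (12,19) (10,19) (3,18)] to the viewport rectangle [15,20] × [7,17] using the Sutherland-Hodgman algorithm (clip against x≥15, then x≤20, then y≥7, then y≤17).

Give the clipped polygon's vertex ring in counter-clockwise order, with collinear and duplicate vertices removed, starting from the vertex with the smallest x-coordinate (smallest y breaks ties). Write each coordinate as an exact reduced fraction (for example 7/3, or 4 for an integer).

Clipped polygon: [(15,7) (50/3,7) (16,11) (15,13)]

1. After x ≥ 15: [(15,0) (16,0) (17,5) (16,11) (15,13)]
2. After x ≤ 20: [(15,0) (16,0) (17,5) (16,11) (15,13)]
3. After y ≥ 7: [(15,7) (50/3,7) (16,11) (15,13)]
4. After y ≤ 17: [(15,7) (50/3,7) (16,11) (15,13)]
5. Canonical ring: [(15,7) (50/3,7) (16,11) (15,13)]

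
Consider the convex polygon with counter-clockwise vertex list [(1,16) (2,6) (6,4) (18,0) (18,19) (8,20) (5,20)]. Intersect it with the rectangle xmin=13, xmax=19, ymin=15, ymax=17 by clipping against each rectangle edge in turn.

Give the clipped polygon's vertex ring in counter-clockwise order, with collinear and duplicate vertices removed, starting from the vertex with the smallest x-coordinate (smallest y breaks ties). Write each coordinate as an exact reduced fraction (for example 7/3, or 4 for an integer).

1. After x ≥ 13: [(13,5/3) (18,0) (18,19) (13,39/2)]
2. After x ≤ 19: [(13,5/3) (18,0) (18,19) (13,39/2)]
3. After y ≥ 15: [(13,15) (18,15) (18,19) (13,39/2)]
4. After y ≤ 17: [(13,17) (13,15) (18,15) (18,17)]
5. Canonical ring: [(13,15) (18,15) (18,17) (13,17)]

Clipped polygon: [(13,15) (18,15) (18,17) (13,17)]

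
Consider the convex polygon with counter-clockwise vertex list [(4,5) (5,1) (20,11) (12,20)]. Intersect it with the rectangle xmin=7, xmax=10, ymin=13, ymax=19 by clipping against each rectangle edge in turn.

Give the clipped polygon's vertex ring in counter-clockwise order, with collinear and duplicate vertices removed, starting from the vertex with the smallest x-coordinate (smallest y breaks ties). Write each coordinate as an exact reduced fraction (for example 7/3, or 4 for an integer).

1. After x ≥ 7: [(7,85/8) (7,7/3) (20,11) (12,20)]
2. After x ≤ 10: [(10,65/4) (7,85/8) (7,7/3) (10,13/3)]
3. After y ≥ 13: [(10,13) (10,65/4) (124/15,13)]
4. After y ≤ 19: [(10,13) (10,65/4) (124/15,13)]
5. Canonical ring: [(124/15,13) (10,13) (10,65/4)]

Clipped polygon: [(124/15,13) (10,13) (10,65/4)]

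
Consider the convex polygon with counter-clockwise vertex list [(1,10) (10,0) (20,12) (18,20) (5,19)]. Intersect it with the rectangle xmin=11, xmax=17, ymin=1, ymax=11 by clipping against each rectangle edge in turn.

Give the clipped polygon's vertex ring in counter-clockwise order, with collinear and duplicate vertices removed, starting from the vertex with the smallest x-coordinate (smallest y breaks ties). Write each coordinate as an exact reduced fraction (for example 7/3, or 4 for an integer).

1. After x ≥ 11: [(11,6/5) (20,12) (18,20) (11,253/13)]
2. After x ≤ 17: [(11,6/5) (17,42/5) (17,259/13) (11,253/13)]
3. After y ≥ 1: [(11,6/5) (17,42/5) (17,259/13) (11,253/13)]
4. After y ≤ 11: [(11,11) (11,6/5) (17,42/5) (17,11)]
5. Canonical ring: [(11,6/5) (17,42/5) (17,11) (11,11)]

Clipped polygon: [(11,6/5) (17,42/5) (17,11) (11,11)]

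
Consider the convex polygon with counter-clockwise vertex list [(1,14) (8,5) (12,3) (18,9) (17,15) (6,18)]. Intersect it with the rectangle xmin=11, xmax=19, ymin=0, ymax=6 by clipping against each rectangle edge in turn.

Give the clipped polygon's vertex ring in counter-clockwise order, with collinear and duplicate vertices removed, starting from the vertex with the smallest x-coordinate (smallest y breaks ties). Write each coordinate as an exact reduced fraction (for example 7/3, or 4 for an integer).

Clipped polygon: [(11,7/2) (12,3) (15,6) (11,6)]

1. After x ≥ 11: [(11,7/2) (12,3) (18,9) (17,15) (11,183/11)]
2. After x ≤ 19: [(11,7/2) (12,3) (18,9) (17,15) (11,183/11)]
3. After y ≥ 0: [(11,7/2) (12,3) (18,9) (17,15) (11,183/11)]
4. After y ≤ 6: [(11,6) (11,7/2) (12,3) (15,6)]
5. Canonical ring: [(11,7/2) (12,3) (15,6) (11,6)]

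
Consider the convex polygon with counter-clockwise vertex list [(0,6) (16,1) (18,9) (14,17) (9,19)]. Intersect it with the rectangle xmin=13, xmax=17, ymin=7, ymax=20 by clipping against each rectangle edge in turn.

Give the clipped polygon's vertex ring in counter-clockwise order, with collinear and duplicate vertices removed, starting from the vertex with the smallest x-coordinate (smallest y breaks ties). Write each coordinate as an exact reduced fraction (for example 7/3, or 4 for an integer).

Clipped polygon: [(13,7) (17,7) (17,11) (14,17) (13,87/5)]

1. After x ≥ 13: [(13,31/16) (16,1) (18,9) (14,17) (13,87/5)]
2. After x ≤ 17: [(13,31/16) (16,1) (17,5) (17,11) (14,17) (13,87/5)]
3. After y ≥ 7: [(13,7) (17,7) (17,11) (14,17) (13,87/5)]
4. After y ≤ 20: [(13,7) (17,7) (17,11) (14,17) (13,87/5)]
5. Canonical ring: [(13,7) (17,7) (17,11) (14,17) (13,87/5)]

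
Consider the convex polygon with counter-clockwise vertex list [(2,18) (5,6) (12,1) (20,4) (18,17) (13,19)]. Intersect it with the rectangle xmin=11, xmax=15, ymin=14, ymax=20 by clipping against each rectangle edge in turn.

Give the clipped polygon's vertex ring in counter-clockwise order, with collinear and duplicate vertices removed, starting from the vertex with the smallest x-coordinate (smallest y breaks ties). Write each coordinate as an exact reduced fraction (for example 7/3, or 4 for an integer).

Clipped polygon: [(11,14) (15,14) (15,91/5) (13,19) (11,207/11)]

1. After x ≥ 11: [(11,207/11) (11,12/7) (12,1) (20,4) (18,17) (13,19)]
2. After x ≤ 15: [(11,207/11) (11,12/7) (12,1) (15,17/8) (15,91/5) (13,19)]
3. After y ≥ 14: [(11,207/11) (11,14) (15,14) (15,91/5) (13,19)]
4. After y ≤ 20: [(11,207/11) (11,14) (15,14) (15,91/5) (13,19)]
5. Canonical ring: [(11,14) (15,14) (15,91/5) (13,19) (11,207/11)]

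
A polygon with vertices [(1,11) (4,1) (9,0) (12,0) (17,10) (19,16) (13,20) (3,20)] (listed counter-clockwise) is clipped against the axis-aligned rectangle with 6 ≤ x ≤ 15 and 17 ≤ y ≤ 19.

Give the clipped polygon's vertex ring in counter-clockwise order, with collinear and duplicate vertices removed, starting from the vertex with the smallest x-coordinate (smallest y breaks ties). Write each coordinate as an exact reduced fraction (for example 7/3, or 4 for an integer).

Clipped polygon: [(6,17) (15,17) (15,56/3) (29/2,19) (6,19)]

1. After x ≥ 6: [(6,3/5) (9,0) (12,0) (17,10) (19,16) (13,20) (6,20)]
2. After x ≤ 15: [(6,3/5) (9,0) (12,0) (15,6) (15,56/3) (13,20) (6,20)]
3. After y ≥ 17: [(6,17) (15,17) (15,56/3) (13,20) (6,20)]
4. After y ≤ 19: [(6,19) (6,17) (15,17) (15,56/3) (29/2,19)]
5. Canonical ring: [(6,17) (15,17) (15,56/3) (29/2,19) (6,19)]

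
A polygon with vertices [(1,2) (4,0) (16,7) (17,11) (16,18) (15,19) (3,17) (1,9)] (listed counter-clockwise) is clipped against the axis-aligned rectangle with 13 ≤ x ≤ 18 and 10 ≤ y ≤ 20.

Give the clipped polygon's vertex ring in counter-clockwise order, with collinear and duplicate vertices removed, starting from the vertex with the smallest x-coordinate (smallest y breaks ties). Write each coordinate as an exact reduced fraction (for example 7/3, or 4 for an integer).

Clipped polygon: [(13,10) (67/4,10) (17,11) (16,18) (15,19) (13,56/3)]

1. After x ≥ 13: [(13,21/4) (16,7) (17,11) (16,18) (15,19) (13,56/3)]
2. After x ≤ 18: [(13,21/4) (16,7) (17,11) (16,18) (15,19) (13,56/3)]
3. After y ≥ 10: [(13,10) (67/4,10) (17,11) (16,18) (15,19) (13,56/3)]
4. After y ≤ 20: [(13,10) (67/4,10) (17,11) (16,18) (15,19) (13,56/3)]
5. Canonical ring: [(13,10) (67/4,10) (17,11) (16,18) (15,19) (13,56/3)]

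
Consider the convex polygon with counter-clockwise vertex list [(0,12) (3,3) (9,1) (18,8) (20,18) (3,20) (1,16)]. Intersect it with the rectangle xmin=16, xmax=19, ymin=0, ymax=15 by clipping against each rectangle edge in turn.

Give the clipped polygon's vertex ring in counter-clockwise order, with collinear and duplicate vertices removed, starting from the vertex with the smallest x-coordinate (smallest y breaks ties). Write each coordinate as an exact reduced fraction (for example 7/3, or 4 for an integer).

Clipped polygon: [(16,58/9) (18,8) (19,13) (19,15) (16,15)]

1. After x ≥ 16: [(16,58/9) (18,8) (20,18) (16,314/17)]
2. After x ≤ 19: [(16,58/9) (18,8) (19,13) (19,308/17) (16,314/17)]
3. After y ≥ 0: [(16,58/9) (18,8) (19,13) (19,308/17) (16,314/17)]
4. After y ≤ 15: [(16,15) (16,58/9) (18,8) (19,13) (19,15)]
5. Canonical ring: [(16,58/9) (18,8) (19,13) (19,15) (16,15)]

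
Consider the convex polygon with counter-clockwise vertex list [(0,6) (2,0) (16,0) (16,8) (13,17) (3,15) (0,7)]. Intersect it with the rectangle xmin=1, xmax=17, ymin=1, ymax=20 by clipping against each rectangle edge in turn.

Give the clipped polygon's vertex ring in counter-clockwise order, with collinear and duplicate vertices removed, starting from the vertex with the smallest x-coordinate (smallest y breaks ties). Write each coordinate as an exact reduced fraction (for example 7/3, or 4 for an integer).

1. After x ≥ 1: [(1,3) (2,0) (16,0) (16,8) (13,17) (3,15) (1,29/3)]
2. After x ≤ 17: [(1,3) (2,0) (16,0) (16,8) (13,17) (3,15) (1,29/3)]
3. After y ≥ 1: [(1,3) (5/3,1) (16,1) (16,8) (13,17) (3,15) (1,29/3)]
4. After y ≤ 20: [(1,3) (5/3,1) (16,1) (16,8) (13,17) (3,15) (1,29/3)]
5. Canonical ring: [(1,3) (5/3,1) (16,1) (16,8) (13,17) (3,15) (1,29/3)]

Clipped polygon: [(1,3) (5/3,1) (16,1) (16,8) (13,17) (3,15) (1,29/3)]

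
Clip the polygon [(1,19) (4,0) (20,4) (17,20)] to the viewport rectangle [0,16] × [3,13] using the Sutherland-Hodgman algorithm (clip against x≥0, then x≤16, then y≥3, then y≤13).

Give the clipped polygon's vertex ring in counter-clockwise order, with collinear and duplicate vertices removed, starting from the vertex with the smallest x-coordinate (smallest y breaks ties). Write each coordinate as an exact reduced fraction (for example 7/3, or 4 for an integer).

Clipped polygon: [(37/19,13) (67/19,3) (16,3) (16,13)]

1. After x ≥ 0: [(1,19) (4,0) (20,4) (17,20)]
2. After x ≤ 16: [(16,319/16) (1,19) (4,0) (16,3)]
3. After y ≥ 3: [(16,319/16) (1,19) (67/19,3) (16,3) (16,3)]
4. After y ≤ 13: [(16,13) (37/19,13) (67/19,3) (16,3) (16,3)]
5. Canonical ring: [(37/19,13) (67/19,3) (16,3) (16,13)]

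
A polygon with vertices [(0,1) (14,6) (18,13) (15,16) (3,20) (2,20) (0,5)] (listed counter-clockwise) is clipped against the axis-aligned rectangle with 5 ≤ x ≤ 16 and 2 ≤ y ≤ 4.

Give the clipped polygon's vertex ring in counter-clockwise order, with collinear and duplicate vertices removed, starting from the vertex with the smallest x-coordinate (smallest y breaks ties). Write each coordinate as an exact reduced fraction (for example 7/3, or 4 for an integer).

1. After x ≥ 5: [(5,39/14) (14,6) (18,13) (15,16) (5,58/3)]
2. After x ≤ 16: [(5,39/14) (14,6) (16,19/2) (16,15) (15,16) (5,58/3)]
3. After y ≥ 2: [(5,39/14) (14,6) (16,19/2) (16,15) (15,16) (5,58/3)]
4. After y ≤ 4: [(5,4) (5,39/14) (42/5,4)]
5. Canonical ring: [(5,39/14) (42/5,4) (5,4)]

Clipped polygon: [(5,39/14) (42/5,4) (5,4)]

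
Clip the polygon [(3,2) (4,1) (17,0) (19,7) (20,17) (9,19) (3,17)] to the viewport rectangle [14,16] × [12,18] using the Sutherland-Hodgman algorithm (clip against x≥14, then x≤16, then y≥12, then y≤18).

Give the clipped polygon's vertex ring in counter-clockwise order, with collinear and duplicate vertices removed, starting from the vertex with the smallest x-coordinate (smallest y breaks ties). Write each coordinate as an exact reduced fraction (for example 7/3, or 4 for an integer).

1. After x ≥ 14: [(14,3/13) (17,0) (19,7) (20,17) (14,199/11)]
2. After x ≤ 16: [(14,3/13) (16,1/13) (16,195/11) (14,199/11)]
3. After y ≥ 12: [(14,12) (16,12) (16,195/11) (14,199/11)]
4. After y ≤ 18: [(14,18) (14,12) (16,12) (16,195/11) (29/2,18)]
5. Canonical ring: [(14,12) (16,12) (16,195/11) (29/2,18) (14,18)]

Clipped polygon: [(14,12) (16,12) (16,195/11) (29/2,18) (14,18)]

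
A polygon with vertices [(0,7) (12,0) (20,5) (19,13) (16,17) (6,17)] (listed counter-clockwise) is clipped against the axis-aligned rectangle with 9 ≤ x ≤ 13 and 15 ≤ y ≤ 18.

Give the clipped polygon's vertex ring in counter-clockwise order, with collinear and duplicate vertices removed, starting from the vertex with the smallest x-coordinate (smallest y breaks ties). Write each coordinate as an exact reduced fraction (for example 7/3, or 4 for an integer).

Clipped polygon: [(9,15) (13,15) (13,17) (9,17)]

1. After x ≥ 9: [(9,7/4) (12,0) (20,5) (19,13) (16,17) (9,17)]
2. After x ≤ 13: [(9,7/4) (12,0) (13,5/8) (13,17) (9,17)]
3. After y ≥ 15: [(9,15) (13,15) (13,17) (9,17)]
4. After y ≤ 18: [(9,15) (13,15) (13,17) (9,17)]
5. Canonical ring: [(9,15) (13,15) (13,17) (9,17)]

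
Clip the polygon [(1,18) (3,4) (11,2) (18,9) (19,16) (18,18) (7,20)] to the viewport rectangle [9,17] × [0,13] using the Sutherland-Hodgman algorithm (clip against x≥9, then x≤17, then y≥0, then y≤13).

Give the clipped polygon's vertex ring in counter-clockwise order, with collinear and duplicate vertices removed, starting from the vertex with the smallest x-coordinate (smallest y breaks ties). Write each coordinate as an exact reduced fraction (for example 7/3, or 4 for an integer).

Clipped polygon: [(9,5/2) (11,2) (17,8) (17,13) (9,13)]

1. After x ≥ 9: [(9,5/2) (11,2) (18,9) (19,16) (18,18) (9,216/11)]
2. After x ≤ 17: [(9,5/2) (11,2) (17,8) (17,200/11) (9,216/11)]
3. After y ≥ 0: [(9,5/2) (11,2) (17,8) (17,200/11) (9,216/11)]
4. After y ≤ 13: [(9,13) (9,5/2) (11,2) (17,8) (17,13)]
5. Canonical ring: [(9,5/2) (11,2) (17,8) (17,13) (9,13)]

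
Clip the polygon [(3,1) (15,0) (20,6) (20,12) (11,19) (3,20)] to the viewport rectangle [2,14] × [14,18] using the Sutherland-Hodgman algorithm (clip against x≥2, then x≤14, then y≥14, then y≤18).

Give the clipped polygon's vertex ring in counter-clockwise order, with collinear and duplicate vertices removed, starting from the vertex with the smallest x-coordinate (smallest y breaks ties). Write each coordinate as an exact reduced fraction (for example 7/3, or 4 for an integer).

1. After x ≥ 2: [(3,1) (15,0) (20,6) (20,12) (11,19) (3,20)]
2. After x ≤ 14: [(3,1) (14,1/12) (14,50/3) (11,19) (3,20)]
3. After y ≥ 14: [(3,14) (14,14) (14,50/3) (11,19) (3,20)]
4. After y ≤ 18: [(3,18) (3,14) (14,14) (14,50/3) (86/7,18)]
5. Canonical ring: [(3,14) (14,14) (14,50/3) (86/7,18) (3,18)]

Clipped polygon: [(3,14) (14,14) (14,50/3) (86/7,18) (3,18)]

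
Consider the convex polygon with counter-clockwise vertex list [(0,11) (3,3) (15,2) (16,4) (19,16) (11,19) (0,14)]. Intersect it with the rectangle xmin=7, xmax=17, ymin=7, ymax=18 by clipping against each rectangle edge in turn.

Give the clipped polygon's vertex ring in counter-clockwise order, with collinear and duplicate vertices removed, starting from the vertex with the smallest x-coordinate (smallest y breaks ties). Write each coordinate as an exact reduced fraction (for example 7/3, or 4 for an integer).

1. After x ≥ 7: [(7,8/3) (15,2) (16,4) (19,16) (11,19) (7,189/11)]
2. After x ≤ 17: [(7,8/3) (15,2) (16,4) (17,8) (17,67/4) (11,19) (7,189/11)]
3. After y ≥ 7: [(7,7) (67/4,7) (17,8) (17,67/4) (11,19) (7,189/11)]
4. After y ≤ 18: [(7,7) (67/4,7) (17,8) (17,67/4) (41/3,18) (44/5,18) (7,189/11)]
5. Canonical ring: [(7,7) (67/4,7) (17,8) (17,67/4) (41/3,18) (44/5,18) (7,189/11)]

Clipped polygon: [(7,7) (67/4,7) (17,8) (17,67/4) (41/3,18) (44/5,18) (7,189/11)]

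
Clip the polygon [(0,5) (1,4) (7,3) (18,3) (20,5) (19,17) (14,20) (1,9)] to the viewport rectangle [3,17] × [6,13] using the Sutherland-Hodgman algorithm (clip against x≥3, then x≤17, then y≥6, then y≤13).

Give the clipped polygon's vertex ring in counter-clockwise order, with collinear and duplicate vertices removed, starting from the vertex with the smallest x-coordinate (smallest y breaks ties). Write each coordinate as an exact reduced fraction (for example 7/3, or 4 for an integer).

1. After x ≥ 3: [(3,11/3) (7,3) (18,3) (20,5) (19,17) (14,20) (3,139/13)]
2. After x ≤ 17: [(3,11/3) (7,3) (17,3) (17,91/5) (14,20) (3,139/13)]
3. After y ≥ 6: [(3,6) (17,6) (17,91/5) (14,20) (3,139/13)]
4. After y ≤ 13: [(3,6) (17,6) (17,13) (63/11,13) (3,139/13)]
5. Canonical ring: [(3,6) (17,6) (17,13) (63/11,13) (3,139/13)]

Clipped polygon: [(3,6) (17,6) (17,13) (63/11,13) (3,139/13)]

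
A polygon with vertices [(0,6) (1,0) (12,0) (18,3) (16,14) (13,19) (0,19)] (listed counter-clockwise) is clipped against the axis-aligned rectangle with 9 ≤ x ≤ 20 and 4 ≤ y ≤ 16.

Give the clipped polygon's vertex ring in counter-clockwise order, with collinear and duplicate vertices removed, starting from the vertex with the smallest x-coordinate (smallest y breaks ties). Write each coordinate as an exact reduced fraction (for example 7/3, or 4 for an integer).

1. After x ≥ 9: [(9,0) (12,0) (18,3) (16,14) (13,19) (9,19)]
2. After x ≤ 20: [(9,0) (12,0) (18,3) (16,14) (13,19) (9,19)]
3. After y ≥ 4: [(9,4) (196/11,4) (16,14) (13,19) (9,19)]
4. After y ≤ 16: [(9,16) (9,4) (196/11,4) (16,14) (74/5,16)]
5. Canonical ring: [(9,4) (196/11,4) (16,14) (74/5,16) (9,16)]

Clipped polygon: [(9,4) (196/11,4) (16,14) (74/5,16) (9,16)]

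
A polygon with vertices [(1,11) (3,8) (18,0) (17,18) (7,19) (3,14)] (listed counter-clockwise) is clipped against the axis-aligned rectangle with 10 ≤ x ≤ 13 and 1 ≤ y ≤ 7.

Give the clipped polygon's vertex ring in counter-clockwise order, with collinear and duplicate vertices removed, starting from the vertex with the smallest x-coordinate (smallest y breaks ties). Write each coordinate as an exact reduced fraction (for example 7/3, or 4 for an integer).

1. After x ≥ 10: [(10,64/15) (18,0) (17,18) (10,187/10)]
2. After x ≤ 13: [(10,64/15) (13,8/3) (13,92/5) (10,187/10)]
3. After y ≥ 1: [(10,64/15) (13,8/3) (13,92/5) (10,187/10)]
4. After y ≤ 7: [(10,7) (10,64/15) (13,8/3) (13,7)]
5. Canonical ring: [(10,64/15) (13,8/3) (13,7) (10,7)]

Clipped polygon: [(10,64/15) (13,8/3) (13,7) (10,7)]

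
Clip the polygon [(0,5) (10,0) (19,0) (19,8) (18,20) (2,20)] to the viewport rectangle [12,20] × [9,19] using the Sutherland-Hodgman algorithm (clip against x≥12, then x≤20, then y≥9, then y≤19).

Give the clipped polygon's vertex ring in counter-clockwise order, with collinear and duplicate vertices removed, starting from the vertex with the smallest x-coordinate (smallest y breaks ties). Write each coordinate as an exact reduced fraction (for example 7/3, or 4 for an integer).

Clipped polygon: [(12,9) (227/12,9) (217/12,19) (12,19)]

1. After x ≥ 12: [(12,0) (19,0) (19,8) (18,20) (12,20)]
2. After x ≤ 20: [(12,0) (19,0) (19,8) (18,20) (12,20)]
3. After y ≥ 9: [(12,9) (227/12,9) (18,20) (12,20)]
4. After y ≤ 19: [(12,19) (12,9) (227/12,9) (217/12,19)]
5. Canonical ring: [(12,9) (227/12,9) (217/12,19) (12,19)]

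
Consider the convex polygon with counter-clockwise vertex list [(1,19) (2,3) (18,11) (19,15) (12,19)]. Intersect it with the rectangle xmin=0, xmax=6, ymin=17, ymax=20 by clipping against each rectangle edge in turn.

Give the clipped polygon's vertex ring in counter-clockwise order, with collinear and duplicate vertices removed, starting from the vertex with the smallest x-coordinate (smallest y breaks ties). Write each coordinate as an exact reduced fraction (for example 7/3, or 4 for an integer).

Clipped polygon: [(1,19) (9/8,17) (6,17) (6,19)]

1. After x ≥ 0: [(1,19) (2,3) (18,11) (19,15) (12,19)]
2. After x ≤ 6: [(6,19) (1,19) (2,3) (6,5)]
3. After y ≥ 17: [(6,17) (6,19) (1,19) (9/8,17)]
4. After y ≤ 20: [(6,17) (6,19) (1,19) (9/8,17)]
5. Canonical ring: [(1,19) (9/8,17) (6,17) (6,19)]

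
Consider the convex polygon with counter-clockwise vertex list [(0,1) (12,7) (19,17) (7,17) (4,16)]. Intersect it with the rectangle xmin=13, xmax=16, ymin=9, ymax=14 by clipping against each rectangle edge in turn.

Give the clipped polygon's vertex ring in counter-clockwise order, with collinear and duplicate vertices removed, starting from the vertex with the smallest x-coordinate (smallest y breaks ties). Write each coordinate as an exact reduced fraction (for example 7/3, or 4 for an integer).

Clipped polygon: [(13,9) (67/5,9) (16,89/7) (16,14) (13,14)]

1. After x ≥ 13: [(13,59/7) (19,17) (13,17)]
2. After x ≤ 16: [(13,59/7) (16,89/7) (16,17) (13,17)]
3. After y ≥ 9: [(13,9) (67/5,9) (16,89/7) (16,17) (13,17)]
4. After y ≤ 14: [(13,14) (13,9) (67/5,9) (16,89/7) (16,14)]
5. Canonical ring: [(13,9) (67/5,9) (16,89/7) (16,14) (13,14)]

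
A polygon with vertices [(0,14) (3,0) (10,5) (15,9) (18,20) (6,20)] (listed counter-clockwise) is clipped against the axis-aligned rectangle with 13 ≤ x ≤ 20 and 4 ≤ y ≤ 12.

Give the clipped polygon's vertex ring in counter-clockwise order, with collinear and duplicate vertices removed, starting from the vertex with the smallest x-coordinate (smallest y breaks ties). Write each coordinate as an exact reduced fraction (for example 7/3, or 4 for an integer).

Clipped polygon: [(13,37/5) (15,9) (174/11,12) (13,12)]

1. After x ≥ 13: [(13,37/5) (15,9) (18,20) (13,20)]
2. After x ≤ 20: [(13,37/5) (15,9) (18,20) (13,20)]
3. After y ≥ 4: [(13,37/5) (15,9) (18,20) (13,20)]
4. After y ≤ 12: [(13,12) (13,37/5) (15,9) (174/11,12)]
5. Canonical ring: [(13,37/5) (15,9) (174/11,12) (13,12)]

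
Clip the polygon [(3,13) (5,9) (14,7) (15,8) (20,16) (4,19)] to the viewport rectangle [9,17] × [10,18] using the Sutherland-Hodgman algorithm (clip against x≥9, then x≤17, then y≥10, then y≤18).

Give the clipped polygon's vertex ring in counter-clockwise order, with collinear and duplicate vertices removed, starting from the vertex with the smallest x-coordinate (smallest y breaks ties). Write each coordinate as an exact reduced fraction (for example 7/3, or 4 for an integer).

1. After x ≥ 9: [(9,73/9) (14,7) (15,8) (20,16) (9,289/16)]
2. After x ≤ 17: [(9,73/9) (14,7) (15,8) (17,56/5) (17,265/16) (9,289/16)]
3. After y ≥ 10: [(9,10) (65/4,10) (17,56/5) (17,265/16) (9,289/16)]
4. After y ≤ 18: [(9,18) (9,10) (65/4,10) (17,56/5) (17,265/16) (28/3,18)]
5. Canonical ring: [(9,10) (65/4,10) (17,56/5) (17,265/16) (28/3,18) (9,18)]

Clipped polygon: [(9,10) (65/4,10) (17,56/5) (17,265/16) (28/3,18) (9,18)]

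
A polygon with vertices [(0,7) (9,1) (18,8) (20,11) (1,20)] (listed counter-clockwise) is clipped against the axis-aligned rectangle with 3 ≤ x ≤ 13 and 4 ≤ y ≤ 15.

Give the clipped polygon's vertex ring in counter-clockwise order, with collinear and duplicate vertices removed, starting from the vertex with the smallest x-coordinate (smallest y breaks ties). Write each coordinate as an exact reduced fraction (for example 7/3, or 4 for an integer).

1. After x ≥ 3: [(3,5) (9,1) (18,8) (20,11) (3,362/19)]
2. After x ≤ 13: [(3,5) (9,1) (13,37/9) (13,272/19) (3,362/19)]
3. After y ≥ 4: [(3,5) (9/2,4) (90/7,4) (13,37/9) (13,272/19) (3,362/19)]
4. After y ≤ 15: [(3,15) (3,5) (9/2,4) (90/7,4) (13,37/9) (13,272/19) (104/9,15)]
5. Canonical ring: [(3,5) (9/2,4) (90/7,4) (13,37/9) (13,272/19) (104/9,15) (3,15)]

Clipped polygon: [(3,5) (9/2,4) (90/7,4) (13,37/9) (13,272/19) (104/9,15) (3,15)]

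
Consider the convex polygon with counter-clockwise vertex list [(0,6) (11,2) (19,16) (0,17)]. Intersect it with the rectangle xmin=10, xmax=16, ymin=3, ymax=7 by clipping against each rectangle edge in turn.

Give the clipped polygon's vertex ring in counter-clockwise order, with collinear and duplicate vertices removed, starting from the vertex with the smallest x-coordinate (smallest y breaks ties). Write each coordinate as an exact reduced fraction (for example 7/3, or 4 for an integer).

Clipped polygon: [(10,3) (81/7,3) (97/7,7) (10,7)]

1. After x ≥ 10: [(10,26/11) (11,2) (19,16) (10,313/19)]
2. After x ≤ 16: [(10,26/11) (11,2) (16,43/4) (16,307/19) (10,313/19)]
3. After y ≥ 3: [(10,3) (81/7,3) (16,43/4) (16,307/19) (10,313/19)]
4. After y ≤ 7: [(10,7) (10,3) (81/7,3) (97/7,7)]
5. Canonical ring: [(10,3) (81/7,3) (97/7,7) (10,7)]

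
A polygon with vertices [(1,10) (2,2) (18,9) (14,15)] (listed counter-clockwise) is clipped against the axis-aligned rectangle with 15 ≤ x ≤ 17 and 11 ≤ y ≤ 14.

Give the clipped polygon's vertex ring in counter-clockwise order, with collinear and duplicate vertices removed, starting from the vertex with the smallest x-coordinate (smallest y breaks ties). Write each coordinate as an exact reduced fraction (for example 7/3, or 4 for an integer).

1. After x ≥ 15: [(15,123/16) (18,9) (15,27/2)]
2. After x ≤ 17: [(15,123/16) (17,137/16) (17,21/2) (15,27/2)]
3. After y ≥ 11: [(15,11) (50/3,11) (15,27/2)]
4. After y ≤ 14: [(15,11) (50/3,11) (15,27/2)]
5. Canonical ring: [(15,11) (50/3,11) (15,27/2)]

Clipped polygon: [(15,11) (50/3,11) (15,27/2)]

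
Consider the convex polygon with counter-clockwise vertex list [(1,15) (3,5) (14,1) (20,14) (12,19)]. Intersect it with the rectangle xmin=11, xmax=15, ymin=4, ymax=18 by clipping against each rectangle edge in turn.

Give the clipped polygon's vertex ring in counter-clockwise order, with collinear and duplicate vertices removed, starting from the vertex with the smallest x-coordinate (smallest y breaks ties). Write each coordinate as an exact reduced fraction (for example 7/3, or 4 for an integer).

1. After x ≥ 11: [(11,205/11) (11,23/11) (14,1) (20,14) (12,19)]
2. After x ≤ 15: [(11,205/11) (11,23/11) (14,1) (15,19/6) (15,137/8) (12,19)]
3. After y ≥ 4: [(11,205/11) (11,4) (15,4) (15,137/8) (12,19)]
4. After y ≤ 18: [(11,18) (11,4) (15,4) (15,137/8) (68/5,18)]
5. Canonical ring: [(11,4) (15,4) (15,137/8) (68/5,18) (11,18)]

Clipped polygon: [(11,4) (15,4) (15,137/8) (68/5,18) (11,18)]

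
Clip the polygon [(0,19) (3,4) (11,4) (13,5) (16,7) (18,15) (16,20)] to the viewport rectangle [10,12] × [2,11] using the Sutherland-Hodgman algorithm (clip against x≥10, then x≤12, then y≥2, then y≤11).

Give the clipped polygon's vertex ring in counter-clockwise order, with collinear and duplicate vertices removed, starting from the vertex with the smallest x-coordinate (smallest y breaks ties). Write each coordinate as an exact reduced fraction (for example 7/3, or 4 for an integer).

Clipped polygon: [(10,4) (11,4) (12,9/2) (12,11) (10,11)]

1. After x ≥ 10: [(10,157/8) (10,4) (11,4) (13,5) (16,7) (18,15) (16,20)]
2. After x ≤ 12: [(12,79/4) (10,157/8) (10,4) (11,4) (12,9/2)]
3. After y ≥ 2: [(12,79/4) (10,157/8) (10,4) (11,4) (12,9/2)]
4. After y ≤ 11: [(12,11) (10,11) (10,4) (11,4) (12,9/2)]
5. Canonical ring: [(10,4) (11,4) (12,9/2) (12,11) (10,11)]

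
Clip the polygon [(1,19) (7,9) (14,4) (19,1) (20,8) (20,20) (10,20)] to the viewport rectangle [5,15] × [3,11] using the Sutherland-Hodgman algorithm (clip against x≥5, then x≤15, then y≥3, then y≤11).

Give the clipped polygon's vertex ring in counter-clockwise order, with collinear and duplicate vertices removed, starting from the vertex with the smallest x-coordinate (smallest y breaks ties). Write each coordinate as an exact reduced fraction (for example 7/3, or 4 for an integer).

1. After x ≥ 5: [(5,175/9) (5,37/3) (7,9) (14,4) (19,1) (20,8) (20,20) (10,20)]
2. After x ≤ 15: [(5,175/9) (5,37/3) (7,9) (14,4) (15,17/5) (15,20) (10,20)]
3. After y ≥ 3: [(5,175/9) (5,37/3) (7,9) (14,4) (15,17/5) (15,20) (10,20)]
4. After y ≤ 11: [(29/5,11) (7,9) (14,4) (15,17/5) (15,11)]
5. Canonical ring: [(29/5,11) (7,9) (14,4) (15,17/5) (15,11)]

Clipped polygon: [(29/5,11) (7,9) (14,4) (15,17/5) (15,11)]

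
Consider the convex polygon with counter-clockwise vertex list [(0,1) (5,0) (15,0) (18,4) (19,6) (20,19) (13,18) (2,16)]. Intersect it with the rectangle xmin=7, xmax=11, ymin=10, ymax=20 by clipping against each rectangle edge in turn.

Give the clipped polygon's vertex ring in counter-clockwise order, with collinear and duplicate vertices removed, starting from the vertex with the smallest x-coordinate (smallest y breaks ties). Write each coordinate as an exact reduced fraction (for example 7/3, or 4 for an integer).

Clipped polygon: [(7,10) (11,10) (11,194/11) (7,186/11)]

1. After x ≥ 7: [(7,0) (15,0) (18,4) (19,6) (20,19) (13,18) (7,186/11)]
2. After x ≤ 11: [(7,0) (11,0) (11,194/11) (7,186/11)]
3. After y ≥ 10: [(7,10) (11,10) (11,194/11) (7,186/11)]
4. After y ≤ 20: [(7,10) (11,10) (11,194/11) (7,186/11)]
5. Canonical ring: [(7,10) (11,10) (11,194/11) (7,186/11)]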